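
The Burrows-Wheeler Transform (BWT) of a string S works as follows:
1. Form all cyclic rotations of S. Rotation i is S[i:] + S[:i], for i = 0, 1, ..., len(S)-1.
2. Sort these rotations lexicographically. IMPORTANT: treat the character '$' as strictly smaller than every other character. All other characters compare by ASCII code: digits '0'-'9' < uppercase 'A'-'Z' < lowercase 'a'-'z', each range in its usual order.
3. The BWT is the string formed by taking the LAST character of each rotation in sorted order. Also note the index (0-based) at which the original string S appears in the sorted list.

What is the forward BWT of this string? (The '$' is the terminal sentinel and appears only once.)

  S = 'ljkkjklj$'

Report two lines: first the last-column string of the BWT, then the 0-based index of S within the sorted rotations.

Answer: jllkkjjk$
8

Derivation:
All 9 rotations (rotation i = S[i:]+S[:i]):
  rot[0] = ljkkjklj$
  rot[1] = jkkjklj$l
  rot[2] = kkjklj$lj
  rot[3] = kjklj$ljk
  rot[4] = jklj$ljkk
  rot[5] = klj$ljkkj
  rot[6] = lj$ljkkjk
  rot[7] = j$ljkkjkl
  rot[8] = $ljkkjklj
Sorted (with $ < everything):
  sorted[0] = $ljkkjklj  (last char: 'j')
  sorted[1] = j$ljkkjkl  (last char: 'l')
  sorted[2] = jkkjklj$l  (last char: 'l')
  sorted[3] = jklj$ljkk  (last char: 'k')
  sorted[4] = kjklj$ljk  (last char: 'k')
  sorted[5] = kkjklj$lj  (last char: 'j')
  sorted[6] = klj$ljkkj  (last char: 'j')
  sorted[7] = lj$ljkkjk  (last char: 'k')
  sorted[8] = ljkkjklj$  (last char: '$')
Last column: jllkkjjk$
Original string S is at sorted index 8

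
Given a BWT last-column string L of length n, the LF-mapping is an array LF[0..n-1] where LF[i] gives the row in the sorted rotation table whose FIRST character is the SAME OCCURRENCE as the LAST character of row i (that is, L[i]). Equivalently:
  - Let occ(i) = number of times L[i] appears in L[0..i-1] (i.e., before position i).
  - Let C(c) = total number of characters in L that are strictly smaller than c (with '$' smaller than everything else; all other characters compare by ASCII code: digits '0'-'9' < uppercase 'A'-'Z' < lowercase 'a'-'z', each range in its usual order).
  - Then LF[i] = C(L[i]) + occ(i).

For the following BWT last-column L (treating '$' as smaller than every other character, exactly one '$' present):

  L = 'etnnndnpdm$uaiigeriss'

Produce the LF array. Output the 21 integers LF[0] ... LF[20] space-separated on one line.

Char counts: '$':1, 'a':1, 'd':2, 'e':2, 'g':1, 'i':3, 'm':1, 'n':4, 'p':1, 'r':1, 's':2, 't':1, 'u':1
C (first-col start): C('$')=0, C('a')=1, C('d')=2, C('e')=4, C('g')=6, C('i')=7, C('m')=10, C('n')=11, C('p')=15, C('r')=16, C('s')=17, C('t')=19, C('u')=20
L[0]='e': occ=0, LF[0]=C('e')+0=4+0=4
L[1]='t': occ=0, LF[1]=C('t')+0=19+0=19
L[2]='n': occ=0, LF[2]=C('n')+0=11+0=11
L[3]='n': occ=1, LF[3]=C('n')+1=11+1=12
L[4]='n': occ=2, LF[4]=C('n')+2=11+2=13
L[5]='d': occ=0, LF[5]=C('d')+0=2+0=2
L[6]='n': occ=3, LF[6]=C('n')+3=11+3=14
L[7]='p': occ=0, LF[7]=C('p')+0=15+0=15
L[8]='d': occ=1, LF[8]=C('d')+1=2+1=3
L[9]='m': occ=0, LF[9]=C('m')+0=10+0=10
L[10]='$': occ=0, LF[10]=C('$')+0=0+0=0
L[11]='u': occ=0, LF[11]=C('u')+0=20+0=20
L[12]='a': occ=0, LF[12]=C('a')+0=1+0=1
L[13]='i': occ=0, LF[13]=C('i')+0=7+0=7
L[14]='i': occ=1, LF[14]=C('i')+1=7+1=8
L[15]='g': occ=0, LF[15]=C('g')+0=6+0=6
L[16]='e': occ=1, LF[16]=C('e')+1=4+1=5
L[17]='r': occ=0, LF[17]=C('r')+0=16+0=16
L[18]='i': occ=2, LF[18]=C('i')+2=7+2=9
L[19]='s': occ=0, LF[19]=C('s')+0=17+0=17
L[20]='s': occ=1, LF[20]=C('s')+1=17+1=18

Answer: 4 19 11 12 13 2 14 15 3 10 0 20 1 7 8 6 5 16 9 17 18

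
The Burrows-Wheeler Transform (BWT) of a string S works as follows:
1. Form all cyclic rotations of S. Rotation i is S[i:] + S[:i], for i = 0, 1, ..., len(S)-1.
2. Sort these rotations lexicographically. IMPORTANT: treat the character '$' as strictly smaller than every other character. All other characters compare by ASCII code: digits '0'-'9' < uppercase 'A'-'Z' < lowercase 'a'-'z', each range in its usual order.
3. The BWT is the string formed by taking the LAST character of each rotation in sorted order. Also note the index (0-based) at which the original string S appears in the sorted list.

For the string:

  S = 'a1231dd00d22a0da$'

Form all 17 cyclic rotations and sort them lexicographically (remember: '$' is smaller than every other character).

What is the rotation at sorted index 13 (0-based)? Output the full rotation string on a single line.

All 17 rotations (rotation i = S[i:]+S[:i]):
  rot[0] = a1231dd00d22a0da$
  rot[1] = 1231dd00d22a0da$a
  rot[2] = 231dd00d22a0da$a1
  rot[3] = 31dd00d22a0da$a12
  rot[4] = 1dd00d22a0da$a123
  rot[5] = dd00d22a0da$a1231
  rot[6] = d00d22a0da$a1231d
  rot[7] = 00d22a0da$a1231dd
  rot[8] = 0d22a0da$a1231dd0
  rot[9] = d22a0da$a1231dd00
  rot[10] = 22a0da$a1231dd00d
  rot[11] = 2a0da$a1231dd00d2
  rot[12] = a0da$a1231dd00d22
  rot[13] = 0da$a1231dd00d22a
  rot[14] = da$a1231dd00d22a0
  rot[15] = a$a1231dd00d22a0d
  rot[16] = $a1231dd00d22a0da
Sorted (with $ < everything):
  sorted[0] = $a1231dd00d22a0da
  sorted[1] = 00d22a0da$a1231dd
  sorted[2] = 0d22a0da$a1231dd0
  sorted[3] = 0da$a1231dd00d22a
  sorted[4] = 1231dd00d22a0da$a
  sorted[5] = 1dd00d22a0da$a123
  sorted[6] = 22a0da$a1231dd00d
  sorted[7] = 231dd00d22a0da$a1
  sorted[8] = 2a0da$a1231dd00d2
  sorted[9] = 31dd00d22a0da$a12
  sorted[10] = a$a1231dd00d22a0d
  sorted[11] = a0da$a1231dd00d22
  sorted[12] = a1231dd00d22a0da$
  sorted[13] = d00d22a0da$a1231d
  sorted[14] = d22a0da$a1231dd00
  sorted[15] = da$a1231dd00d22a0
  sorted[16] = dd00d22a0da$a1231
sorted[13] = d00d22a0da$a1231d

Answer: d00d22a0da$a1231d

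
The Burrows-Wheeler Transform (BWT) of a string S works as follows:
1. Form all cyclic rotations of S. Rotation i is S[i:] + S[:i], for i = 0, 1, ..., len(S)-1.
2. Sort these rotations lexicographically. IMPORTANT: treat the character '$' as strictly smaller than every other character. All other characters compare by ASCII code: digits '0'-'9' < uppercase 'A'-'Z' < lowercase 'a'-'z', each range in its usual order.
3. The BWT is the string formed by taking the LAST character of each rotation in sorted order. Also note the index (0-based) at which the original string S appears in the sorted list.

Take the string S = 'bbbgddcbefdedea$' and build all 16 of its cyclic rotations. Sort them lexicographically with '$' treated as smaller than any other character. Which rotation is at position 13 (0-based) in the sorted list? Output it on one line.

All 16 rotations (rotation i = S[i:]+S[:i]):
  rot[0] = bbbgddcbefdedea$
  rot[1] = bbgddcbefdedea$b
  rot[2] = bgddcbefdedea$bb
  rot[3] = gddcbefdedea$bbb
  rot[4] = ddcbefdedea$bbbg
  rot[5] = dcbefdedea$bbbgd
  rot[6] = cbefdedea$bbbgdd
  rot[7] = befdedea$bbbgddc
  rot[8] = efdedea$bbbgddcb
  rot[9] = fdedea$bbbgddcbe
  rot[10] = dedea$bbbgddcbef
  rot[11] = edea$bbbgddcbefd
  rot[12] = dea$bbbgddcbefde
  rot[13] = ea$bbbgddcbefded
  rot[14] = a$bbbgddcbefdede
  rot[15] = $bbbgddcbefdedea
Sorted (with $ < everything):
  sorted[0] = $bbbgddcbefdedea
  sorted[1] = a$bbbgddcbefdede
  sorted[2] = bbbgddcbefdedea$
  sorted[3] = bbgddcbefdedea$b
  sorted[4] = befdedea$bbbgddc
  sorted[5] = bgddcbefdedea$bb
  sorted[6] = cbefdedea$bbbgdd
  sorted[7] = dcbefdedea$bbbgd
  sorted[8] = ddcbefdedea$bbbg
  sorted[9] = dea$bbbgddcbefde
  sorted[10] = dedea$bbbgddcbef
  sorted[11] = ea$bbbgddcbefded
  sorted[12] = edea$bbbgddcbefd
  sorted[13] = efdedea$bbbgddcb
  sorted[14] = fdedea$bbbgddcbe
  sorted[15] = gddcbefdedea$bbb
sorted[13] = efdedea$bbbgddcb

Answer: efdedea$bbbgddcb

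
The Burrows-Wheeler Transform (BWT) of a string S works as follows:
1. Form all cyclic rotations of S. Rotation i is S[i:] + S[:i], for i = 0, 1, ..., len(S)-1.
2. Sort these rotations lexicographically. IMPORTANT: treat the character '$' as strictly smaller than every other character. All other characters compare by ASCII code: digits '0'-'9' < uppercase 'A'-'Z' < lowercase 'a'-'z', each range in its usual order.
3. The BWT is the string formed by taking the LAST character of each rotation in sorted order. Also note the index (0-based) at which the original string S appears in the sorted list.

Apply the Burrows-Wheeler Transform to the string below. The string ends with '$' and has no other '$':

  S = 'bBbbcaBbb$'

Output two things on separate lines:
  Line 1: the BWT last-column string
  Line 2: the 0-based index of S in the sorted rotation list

Answer: babcb$BBbb
5

Derivation:
All 10 rotations (rotation i = S[i:]+S[:i]):
  rot[0] = bBbbcaBbb$
  rot[1] = BbbcaBbb$b
  rot[2] = bbcaBbb$bB
  rot[3] = bcaBbb$bBb
  rot[4] = caBbb$bBbb
  rot[5] = aBbb$bBbbc
  rot[6] = Bbb$bBbbca
  rot[7] = bb$bBbbcaB
  rot[8] = b$bBbbcaBb
  rot[9] = $bBbbcaBbb
Sorted (with $ < everything):
  sorted[0] = $bBbbcaBbb  (last char: 'b')
  sorted[1] = Bbb$bBbbca  (last char: 'a')
  sorted[2] = BbbcaBbb$b  (last char: 'b')
  sorted[3] = aBbb$bBbbc  (last char: 'c')
  sorted[4] = b$bBbbcaBb  (last char: 'b')
  sorted[5] = bBbbcaBbb$  (last char: '$')
  sorted[6] = bb$bBbbcaB  (last char: 'B')
  sorted[7] = bbcaBbb$bB  (last char: 'B')
  sorted[8] = bcaBbb$bBb  (last char: 'b')
  sorted[9] = caBbb$bBbb  (last char: 'b')
Last column: babcb$BBbb
Original string S is at sorted index 5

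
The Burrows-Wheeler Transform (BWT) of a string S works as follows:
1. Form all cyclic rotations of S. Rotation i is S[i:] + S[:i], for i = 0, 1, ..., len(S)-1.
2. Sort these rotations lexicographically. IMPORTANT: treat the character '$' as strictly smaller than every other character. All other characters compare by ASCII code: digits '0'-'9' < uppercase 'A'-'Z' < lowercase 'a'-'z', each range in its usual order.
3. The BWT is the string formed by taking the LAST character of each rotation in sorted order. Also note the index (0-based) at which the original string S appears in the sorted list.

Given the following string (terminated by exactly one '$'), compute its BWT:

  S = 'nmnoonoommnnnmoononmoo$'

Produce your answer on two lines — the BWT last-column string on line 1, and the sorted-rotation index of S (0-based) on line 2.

Answer: oomnnn$onnmoomoonoomnmn
6

Derivation:
All 23 rotations (rotation i = S[i:]+S[:i]):
  rot[0] = nmnoonoommnnnmoononmoo$
  rot[1] = mnoonoommnnnmoononmoo$n
  rot[2] = noonoommnnnmoononmoo$nm
  rot[3] = oonoommnnnmoononmoo$nmn
  rot[4] = onoommnnnmoononmoo$nmno
  rot[5] = noommnnnmoononmoo$nmnoo
  rot[6] = oommnnnmoononmoo$nmnoon
  rot[7] = ommnnnmoononmoo$nmnoono
  rot[8] = mmnnnmoononmoo$nmnoonoo
  rot[9] = mnnnmoononmoo$nmnoonoom
  rot[10] = nnnmoononmoo$nmnoonoomm
  rot[11] = nnmoononmoo$nmnoonoommn
  rot[12] = nmoononmoo$nmnoonoommnn
  rot[13] = moononmoo$nmnoonoommnnn
  rot[14] = oononmoo$nmnoonoommnnnm
  rot[15] = ononmoo$nmnoonoommnnnmo
  rot[16] = nonmoo$nmnoonoommnnnmoo
  rot[17] = onmoo$nmnoonoommnnnmoon
  rot[18] = nmoo$nmnoonoommnnnmoono
  rot[19] = moo$nmnoonoommnnnmoonon
  rot[20] = oo$nmnoonoommnnnmoononm
  rot[21] = o$nmnoonoommnnnmoononmo
  rot[22] = $nmnoonoommnnnmoononmoo
Sorted (with $ < everything):
  sorted[0] = $nmnoonoommnnnmoononmoo  (last char: 'o')
  sorted[1] = mmnnnmoononmoo$nmnoonoo  (last char: 'o')
  sorted[2] = mnnnmoononmoo$nmnoonoom  (last char: 'm')
  sorted[3] = mnoonoommnnnmoononmoo$n  (last char: 'n')
  sorted[4] = moo$nmnoonoommnnnmoonon  (last char: 'n')
  sorted[5] = moononmoo$nmnoonoommnnn  (last char: 'n')
  sorted[6] = nmnoonoommnnnmoononmoo$  (last char: '$')
  sorted[7] = nmoo$nmnoonoommnnnmoono  (last char: 'o')
  sorted[8] = nmoononmoo$nmnoonoommnn  (last char: 'n')
  sorted[9] = nnmoononmoo$nmnoonoommn  (last char: 'n')
  sorted[10] = nnnmoononmoo$nmnoonoomm  (last char: 'm')
  sorted[11] = nonmoo$nmnoonoommnnnmoo  (last char: 'o')
  sorted[12] = noommnnnmoononmoo$nmnoo  (last char: 'o')
  sorted[13] = noonoommnnnmoononmoo$nm  (last char: 'm')
  sorted[14] = o$nmnoonoommnnnmoononmo  (last char: 'o')
  sorted[15] = ommnnnmoononmoo$nmnoono  (last char: 'o')
  sorted[16] = onmoo$nmnoonoommnnnmoon  (last char: 'n')
  sorted[17] = ononmoo$nmnoonoommnnnmo  (last char: 'o')
  sorted[18] = onoommnnnmoononmoo$nmno  (last char: 'o')
  sorted[19] = oo$nmnoonoommnnnmoononm  (last char: 'm')
  sorted[20] = oommnnnmoononmoo$nmnoon  (last char: 'n')
  sorted[21] = oononmoo$nmnoonoommnnnm  (last char: 'm')
  sorted[22] = oonoommnnnmoononmoo$nmn  (last char: 'n')
Last column: oomnnn$onnmoomoonoomnmn
Original string S is at sorted index 6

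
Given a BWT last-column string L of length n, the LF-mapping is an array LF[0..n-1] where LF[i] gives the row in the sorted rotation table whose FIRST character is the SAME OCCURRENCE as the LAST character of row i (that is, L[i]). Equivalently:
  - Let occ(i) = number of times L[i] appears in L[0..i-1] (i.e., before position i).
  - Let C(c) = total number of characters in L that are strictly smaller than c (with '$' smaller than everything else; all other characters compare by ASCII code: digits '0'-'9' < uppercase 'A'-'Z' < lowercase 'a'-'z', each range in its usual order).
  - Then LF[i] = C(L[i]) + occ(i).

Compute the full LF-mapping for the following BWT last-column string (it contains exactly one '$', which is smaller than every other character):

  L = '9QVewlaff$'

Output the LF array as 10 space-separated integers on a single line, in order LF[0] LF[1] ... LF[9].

Answer: 1 2 3 5 9 8 4 6 7 0

Derivation:
Char counts: '$':1, '9':1, 'Q':1, 'V':1, 'a':1, 'e':1, 'f':2, 'l':1, 'w':1
C (first-col start): C('$')=0, C('9')=1, C('Q')=2, C('V')=3, C('a')=4, C('e')=5, C('f')=6, C('l')=8, C('w')=9
L[0]='9': occ=0, LF[0]=C('9')+0=1+0=1
L[1]='Q': occ=0, LF[1]=C('Q')+0=2+0=2
L[2]='V': occ=0, LF[2]=C('V')+0=3+0=3
L[3]='e': occ=0, LF[3]=C('e')+0=5+0=5
L[4]='w': occ=0, LF[4]=C('w')+0=9+0=9
L[5]='l': occ=0, LF[5]=C('l')+0=8+0=8
L[6]='a': occ=0, LF[6]=C('a')+0=4+0=4
L[7]='f': occ=0, LF[7]=C('f')+0=6+0=6
L[8]='f': occ=1, LF[8]=C('f')+1=6+1=7
L[9]='$': occ=0, LF[9]=C('$')+0=0+0=0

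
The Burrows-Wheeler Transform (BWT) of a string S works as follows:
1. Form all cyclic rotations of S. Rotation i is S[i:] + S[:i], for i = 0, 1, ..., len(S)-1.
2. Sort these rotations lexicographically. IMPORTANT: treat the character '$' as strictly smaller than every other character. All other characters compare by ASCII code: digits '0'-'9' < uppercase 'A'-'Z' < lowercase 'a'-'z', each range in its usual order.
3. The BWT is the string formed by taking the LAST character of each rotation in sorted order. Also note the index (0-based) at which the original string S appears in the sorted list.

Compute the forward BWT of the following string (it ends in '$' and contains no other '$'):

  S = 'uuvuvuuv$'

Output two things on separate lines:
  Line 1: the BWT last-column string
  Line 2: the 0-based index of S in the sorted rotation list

Answer: vv$uvuuuu
2

Derivation:
All 9 rotations (rotation i = S[i:]+S[:i]):
  rot[0] = uuvuvuuv$
  rot[1] = uvuvuuv$u
  rot[2] = vuvuuv$uu
  rot[3] = uvuuv$uuv
  rot[4] = vuuv$uuvu
  rot[5] = uuv$uuvuv
  rot[6] = uv$uuvuvu
  rot[7] = v$uuvuvuu
  rot[8] = $uuvuvuuv
Sorted (with $ < everything):
  sorted[0] = $uuvuvuuv  (last char: 'v')
  sorted[1] = uuv$uuvuv  (last char: 'v')
  sorted[2] = uuvuvuuv$  (last char: '$')
  sorted[3] = uv$uuvuvu  (last char: 'u')
  sorted[4] = uvuuv$uuv  (last char: 'v')
  sorted[5] = uvuvuuv$u  (last char: 'u')
  sorted[6] = v$uuvuvuu  (last char: 'u')
  sorted[7] = vuuv$uuvu  (last char: 'u')
  sorted[8] = vuvuuv$uu  (last char: 'u')
Last column: vv$uvuuuu
Original string S is at sorted index 2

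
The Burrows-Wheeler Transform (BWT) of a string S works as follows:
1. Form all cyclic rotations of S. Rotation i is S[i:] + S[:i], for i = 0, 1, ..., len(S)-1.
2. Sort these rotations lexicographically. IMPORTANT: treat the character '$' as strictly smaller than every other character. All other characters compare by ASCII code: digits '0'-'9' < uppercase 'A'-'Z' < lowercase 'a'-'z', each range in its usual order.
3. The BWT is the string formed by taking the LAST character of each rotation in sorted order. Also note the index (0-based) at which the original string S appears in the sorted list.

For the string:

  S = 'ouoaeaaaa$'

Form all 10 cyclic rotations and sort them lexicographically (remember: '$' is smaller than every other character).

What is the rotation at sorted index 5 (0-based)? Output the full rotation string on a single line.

All 10 rotations (rotation i = S[i:]+S[:i]):
  rot[0] = ouoaeaaaa$
  rot[1] = uoaeaaaa$o
  rot[2] = oaeaaaa$ou
  rot[3] = aeaaaa$ouo
  rot[4] = eaaaa$ouoa
  rot[5] = aaaa$ouoae
  rot[6] = aaa$ouoaea
  rot[7] = aa$ouoaeaa
  rot[8] = a$ouoaeaaa
  rot[9] = $ouoaeaaaa
Sorted (with $ < everything):
  sorted[0] = $ouoaeaaaa
  sorted[1] = a$ouoaeaaa
  sorted[2] = aa$ouoaeaa
  sorted[3] = aaa$ouoaea
  sorted[4] = aaaa$ouoae
  sorted[5] = aeaaaa$ouo
  sorted[6] = eaaaa$ouoa
  sorted[7] = oaeaaaa$ou
  sorted[8] = ouoaeaaaa$
  sorted[9] = uoaeaaaa$o
sorted[5] = aeaaaa$ouo

Answer: aeaaaa$ouo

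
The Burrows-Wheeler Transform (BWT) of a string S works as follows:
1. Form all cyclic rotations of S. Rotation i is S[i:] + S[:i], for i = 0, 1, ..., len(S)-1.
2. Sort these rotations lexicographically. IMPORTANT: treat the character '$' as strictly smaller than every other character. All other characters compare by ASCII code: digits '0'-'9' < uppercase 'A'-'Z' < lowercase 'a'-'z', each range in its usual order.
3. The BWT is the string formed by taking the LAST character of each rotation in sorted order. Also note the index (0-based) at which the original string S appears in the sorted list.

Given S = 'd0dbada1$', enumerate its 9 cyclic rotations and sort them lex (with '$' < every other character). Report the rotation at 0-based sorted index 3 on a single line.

Answer: a1$d0dbad

Derivation:
All 9 rotations (rotation i = S[i:]+S[:i]):
  rot[0] = d0dbada1$
  rot[1] = 0dbada1$d
  rot[2] = dbada1$d0
  rot[3] = bada1$d0d
  rot[4] = ada1$d0db
  rot[5] = da1$d0dba
  rot[6] = a1$d0dbad
  rot[7] = 1$d0dbada
  rot[8] = $d0dbada1
Sorted (with $ < everything):
  sorted[0] = $d0dbada1
  sorted[1] = 0dbada1$d
  sorted[2] = 1$d0dbada
  sorted[3] = a1$d0dbad
  sorted[4] = ada1$d0db
  sorted[5] = bada1$d0d
  sorted[6] = d0dbada1$
  sorted[7] = da1$d0dba
  sorted[8] = dbada1$d0
sorted[3] = a1$d0dbad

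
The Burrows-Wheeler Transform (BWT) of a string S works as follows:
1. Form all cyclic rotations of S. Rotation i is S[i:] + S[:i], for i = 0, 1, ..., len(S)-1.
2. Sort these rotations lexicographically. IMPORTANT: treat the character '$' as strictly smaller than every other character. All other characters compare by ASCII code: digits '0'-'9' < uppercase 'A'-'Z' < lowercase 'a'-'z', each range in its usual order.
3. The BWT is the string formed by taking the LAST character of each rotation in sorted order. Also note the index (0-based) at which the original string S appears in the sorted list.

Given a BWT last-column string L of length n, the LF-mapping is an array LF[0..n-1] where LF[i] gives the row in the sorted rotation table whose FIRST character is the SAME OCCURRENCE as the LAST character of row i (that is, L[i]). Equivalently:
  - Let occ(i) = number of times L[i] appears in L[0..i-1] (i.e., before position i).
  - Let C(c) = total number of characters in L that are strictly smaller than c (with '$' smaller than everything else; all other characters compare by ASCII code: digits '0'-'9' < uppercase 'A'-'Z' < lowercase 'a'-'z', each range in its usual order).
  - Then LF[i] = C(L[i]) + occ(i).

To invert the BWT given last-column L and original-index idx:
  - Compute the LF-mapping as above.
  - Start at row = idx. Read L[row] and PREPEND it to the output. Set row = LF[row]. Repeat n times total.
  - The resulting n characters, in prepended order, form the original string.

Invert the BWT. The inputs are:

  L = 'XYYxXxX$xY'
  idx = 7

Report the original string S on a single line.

Answer: xXYxxYXYX$

Derivation:
LF mapping: 1 4 5 7 2 8 3 0 9 6
Walk LF starting at row 7, prepending L[row]:
  step 1: row=7, L[7]='$', prepend. Next row=LF[7]=0
  step 2: row=0, L[0]='X', prepend. Next row=LF[0]=1
  step 3: row=1, L[1]='Y', prepend. Next row=LF[1]=4
  step 4: row=4, L[4]='X', prepend. Next row=LF[4]=2
  step 5: row=2, L[2]='Y', prepend. Next row=LF[2]=5
  step 6: row=5, L[5]='x', prepend. Next row=LF[5]=8
  step 7: row=8, L[8]='x', prepend. Next row=LF[8]=9
  step 8: row=9, L[9]='Y', prepend. Next row=LF[9]=6
  step 9: row=6, L[6]='X', prepend. Next row=LF[6]=3
  step 10: row=3, L[3]='x', prepend. Next row=LF[3]=7
Reversed output: xXYxxYXYX$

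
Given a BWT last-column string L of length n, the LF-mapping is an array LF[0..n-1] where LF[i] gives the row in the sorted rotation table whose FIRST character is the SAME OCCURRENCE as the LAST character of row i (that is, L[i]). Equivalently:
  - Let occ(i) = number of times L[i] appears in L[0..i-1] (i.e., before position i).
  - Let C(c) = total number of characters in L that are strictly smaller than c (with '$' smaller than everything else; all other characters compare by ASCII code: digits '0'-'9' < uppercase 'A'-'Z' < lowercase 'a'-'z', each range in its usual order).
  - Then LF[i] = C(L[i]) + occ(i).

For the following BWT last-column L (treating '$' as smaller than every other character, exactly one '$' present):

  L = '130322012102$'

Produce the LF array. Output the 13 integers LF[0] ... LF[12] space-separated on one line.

Answer: 4 11 1 12 7 8 2 5 9 6 3 10 0

Derivation:
Char counts: '$':1, '0':3, '1':3, '2':4, '3':2
C (first-col start): C('$')=0, C('0')=1, C('1')=4, C('2')=7, C('3')=11
L[0]='1': occ=0, LF[0]=C('1')+0=4+0=4
L[1]='3': occ=0, LF[1]=C('3')+0=11+0=11
L[2]='0': occ=0, LF[2]=C('0')+0=1+0=1
L[3]='3': occ=1, LF[3]=C('3')+1=11+1=12
L[4]='2': occ=0, LF[4]=C('2')+0=7+0=7
L[5]='2': occ=1, LF[5]=C('2')+1=7+1=8
L[6]='0': occ=1, LF[6]=C('0')+1=1+1=2
L[7]='1': occ=1, LF[7]=C('1')+1=4+1=5
L[8]='2': occ=2, LF[8]=C('2')+2=7+2=9
L[9]='1': occ=2, LF[9]=C('1')+2=4+2=6
L[10]='0': occ=2, LF[10]=C('0')+2=1+2=3
L[11]='2': occ=3, LF[11]=C('2')+3=7+3=10
L[12]='$': occ=0, LF[12]=C('$')+0=0+0=0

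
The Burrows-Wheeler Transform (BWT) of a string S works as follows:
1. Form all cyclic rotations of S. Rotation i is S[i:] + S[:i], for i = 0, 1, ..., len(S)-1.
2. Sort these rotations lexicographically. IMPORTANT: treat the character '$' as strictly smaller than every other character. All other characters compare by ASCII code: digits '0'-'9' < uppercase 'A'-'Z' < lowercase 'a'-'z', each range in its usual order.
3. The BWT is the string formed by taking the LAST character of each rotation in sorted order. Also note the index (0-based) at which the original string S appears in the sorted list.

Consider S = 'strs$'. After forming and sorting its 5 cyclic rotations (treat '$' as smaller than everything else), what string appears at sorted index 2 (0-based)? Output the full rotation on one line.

All 5 rotations (rotation i = S[i:]+S[:i]):
  rot[0] = strs$
  rot[1] = trs$s
  rot[2] = rs$st
  rot[3] = s$str
  rot[4] = $strs
Sorted (with $ < everything):
  sorted[0] = $strs
  sorted[1] = rs$st
  sorted[2] = s$str
  sorted[3] = strs$
  sorted[4] = trs$s
sorted[2] = s$str

Answer: s$str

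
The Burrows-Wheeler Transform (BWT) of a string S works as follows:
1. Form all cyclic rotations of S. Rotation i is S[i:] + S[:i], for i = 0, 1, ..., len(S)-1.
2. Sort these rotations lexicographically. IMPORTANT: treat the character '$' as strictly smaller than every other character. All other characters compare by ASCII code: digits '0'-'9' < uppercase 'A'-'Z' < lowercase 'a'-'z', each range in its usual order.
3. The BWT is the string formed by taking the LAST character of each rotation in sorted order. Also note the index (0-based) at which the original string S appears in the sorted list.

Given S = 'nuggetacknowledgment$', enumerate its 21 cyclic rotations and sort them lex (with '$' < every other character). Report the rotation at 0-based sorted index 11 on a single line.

Answer: ledgment$nuggetacknow

Derivation:
All 21 rotations (rotation i = S[i:]+S[:i]):
  rot[0] = nuggetacknowledgment$
  rot[1] = uggetacknowledgment$n
  rot[2] = ggetacknowledgment$nu
  rot[3] = getacknowledgment$nug
  rot[4] = etacknowledgment$nugg
  rot[5] = tacknowledgment$nugge
  rot[6] = acknowledgment$nugget
  rot[7] = cknowledgment$nuggeta
  rot[8] = knowledgment$nuggetac
  rot[9] = nowledgment$nuggetack
  rot[10] = owledgment$nuggetackn
  rot[11] = wledgment$nuggetackno
  rot[12] = ledgment$nuggetacknow
  rot[13] = edgment$nuggetacknowl
  rot[14] = dgment$nuggetacknowle
  rot[15] = gment$nuggetacknowled
  rot[16] = ment$nuggetacknowledg
  rot[17] = ent$nuggetacknowledgm
  rot[18] = nt$nuggetacknowledgme
  rot[19] = t$nuggetacknowledgmen
  rot[20] = $nuggetacknowledgment
Sorted (with $ < everything):
  sorted[0] = $nuggetacknowledgment
  sorted[1] = acknowledgment$nugget
  sorted[2] = cknowledgment$nuggeta
  sorted[3] = dgment$nuggetacknowle
  sorted[4] = edgment$nuggetacknowl
  sorted[5] = ent$nuggetacknowledgm
  sorted[6] = etacknowledgment$nugg
  sorted[7] = getacknowledgment$nug
  sorted[8] = ggetacknowledgment$nu
  sorted[9] = gment$nuggetacknowled
  sorted[10] = knowledgment$nuggetac
  sorted[11] = ledgment$nuggetacknow
  sorted[12] = ment$nuggetacknowledg
  sorted[13] = nowledgment$nuggetack
  sorted[14] = nt$nuggetacknowledgme
  sorted[15] = nuggetacknowledgment$
  sorted[16] = owledgment$nuggetackn
  sorted[17] = t$nuggetacknowledgmen
  sorted[18] = tacknowledgment$nugge
  sorted[19] = uggetacknowledgment$n
  sorted[20] = wledgment$nuggetackno
sorted[11] = ledgment$nuggetacknow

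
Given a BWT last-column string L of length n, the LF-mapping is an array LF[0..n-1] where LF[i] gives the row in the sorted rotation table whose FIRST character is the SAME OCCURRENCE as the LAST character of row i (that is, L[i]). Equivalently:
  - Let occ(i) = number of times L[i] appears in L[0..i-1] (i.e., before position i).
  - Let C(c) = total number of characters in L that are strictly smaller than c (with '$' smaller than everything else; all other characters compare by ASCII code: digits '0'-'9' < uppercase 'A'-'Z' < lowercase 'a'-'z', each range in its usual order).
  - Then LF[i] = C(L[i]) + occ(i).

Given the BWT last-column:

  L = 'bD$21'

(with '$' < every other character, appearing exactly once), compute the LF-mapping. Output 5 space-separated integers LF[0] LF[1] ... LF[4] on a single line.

Answer: 4 3 0 2 1

Derivation:
Char counts: '$':1, '1':1, '2':1, 'D':1, 'b':1
C (first-col start): C('$')=0, C('1')=1, C('2')=2, C('D')=3, C('b')=4
L[0]='b': occ=0, LF[0]=C('b')+0=4+0=4
L[1]='D': occ=0, LF[1]=C('D')+0=3+0=3
L[2]='$': occ=0, LF[2]=C('$')+0=0+0=0
L[3]='2': occ=0, LF[3]=C('2')+0=2+0=2
L[4]='1': occ=0, LF[4]=C('1')+0=1+0=1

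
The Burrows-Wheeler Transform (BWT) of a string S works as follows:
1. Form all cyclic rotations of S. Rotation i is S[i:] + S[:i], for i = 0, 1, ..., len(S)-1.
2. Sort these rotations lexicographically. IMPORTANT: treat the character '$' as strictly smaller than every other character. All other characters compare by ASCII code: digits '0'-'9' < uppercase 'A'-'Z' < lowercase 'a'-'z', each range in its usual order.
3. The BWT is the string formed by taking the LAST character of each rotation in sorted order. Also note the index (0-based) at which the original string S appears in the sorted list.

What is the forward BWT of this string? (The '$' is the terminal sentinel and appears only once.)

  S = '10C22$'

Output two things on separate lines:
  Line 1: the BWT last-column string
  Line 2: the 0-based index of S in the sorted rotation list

All 6 rotations (rotation i = S[i:]+S[:i]):
  rot[0] = 10C22$
  rot[1] = 0C22$1
  rot[2] = C22$10
  rot[3] = 22$10C
  rot[4] = 2$10C2
  rot[5] = $10C22
Sorted (with $ < everything):
  sorted[0] = $10C22  (last char: '2')
  sorted[1] = 0C22$1  (last char: '1')
  sorted[2] = 10C22$  (last char: '$')
  sorted[3] = 2$10C2  (last char: '2')
  sorted[4] = 22$10C  (last char: 'C')
  sorted[5] = C22$10  (last char: '0')
Last column: 21$2C0
Original string S is at sorted index 2

Answer: 21$2C0
2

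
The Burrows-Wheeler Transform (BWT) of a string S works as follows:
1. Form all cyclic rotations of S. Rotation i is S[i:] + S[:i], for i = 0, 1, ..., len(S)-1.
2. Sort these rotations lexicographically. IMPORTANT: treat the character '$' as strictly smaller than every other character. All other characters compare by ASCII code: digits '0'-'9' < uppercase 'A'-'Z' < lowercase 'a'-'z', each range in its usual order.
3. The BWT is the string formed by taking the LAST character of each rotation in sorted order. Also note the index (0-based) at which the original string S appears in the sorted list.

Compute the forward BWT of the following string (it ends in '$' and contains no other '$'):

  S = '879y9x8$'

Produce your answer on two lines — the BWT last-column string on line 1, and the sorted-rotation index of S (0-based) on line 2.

All 8 rotations (rotation i = S[i:]+S[:i]):
  rot[0] = 879y9x8$
  rot[1] = 79y9x8$8
  rot[2] = 9y9x8$87
  rot[3] = y9x8$879
  rot[4] = 9x8$879y
  rot[5] = x8$879y9
  rot[6] = 8$879y9x
  rot[7] = $879y9x8
Sorted (with $ < everything):
  sorted[0] = $879y9x8  (last char: '8')
  sorted[1] = 79y9x8$8  (last char: '8')
  sorted[2] = 8$879y9x  (last char: 'x')
  sorted[3] = 879y9x8$  (last char: '$')
  sorted[4] = 9x8$879y  (last char: 'y')
  sorted[5] = 9y9x8$87  (last char: '7')
  sorted[6] = x8$879y9  (last char: '9')
  sorted[7] = y9x8$879  (last char: '9')
Last column: 88x$y799
Original string S is at sorted index 3

Answer: 88x$y799
3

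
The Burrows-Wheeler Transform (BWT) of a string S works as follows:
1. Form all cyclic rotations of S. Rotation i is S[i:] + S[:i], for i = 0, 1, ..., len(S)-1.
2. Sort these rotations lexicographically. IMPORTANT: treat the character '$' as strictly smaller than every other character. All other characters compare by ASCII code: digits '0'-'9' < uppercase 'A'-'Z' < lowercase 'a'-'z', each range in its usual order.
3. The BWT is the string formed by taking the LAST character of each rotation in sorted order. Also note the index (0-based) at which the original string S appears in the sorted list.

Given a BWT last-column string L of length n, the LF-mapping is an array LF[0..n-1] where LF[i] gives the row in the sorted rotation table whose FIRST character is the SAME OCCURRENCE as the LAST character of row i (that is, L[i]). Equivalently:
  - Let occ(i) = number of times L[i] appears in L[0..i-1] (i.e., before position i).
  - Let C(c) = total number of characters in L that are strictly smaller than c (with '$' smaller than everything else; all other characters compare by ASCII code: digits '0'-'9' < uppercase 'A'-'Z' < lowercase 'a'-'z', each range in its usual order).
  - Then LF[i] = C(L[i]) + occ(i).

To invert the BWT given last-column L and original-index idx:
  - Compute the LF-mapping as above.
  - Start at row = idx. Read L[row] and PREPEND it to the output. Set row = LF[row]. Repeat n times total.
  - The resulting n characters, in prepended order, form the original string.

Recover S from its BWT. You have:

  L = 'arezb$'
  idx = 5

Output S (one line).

Answer: zebra$

Derivation:
LF mapping: 1 4 3 5 2 0
Walk LF starting at row 5, prepending L[row]:
  step 1: row=5, L[5]='$', prepend. Next row=LF[5]=0
  step 2: row=0, L[0]='a', prepend. Next row=LF[0]=1
  step 3: row=1, L[1]='r', prepend. Next row=LF[1]=4
  step 4: row=4, L[4]='b', prepend. Next row=LF[4]=2
  step 5: row=2, L[2]='e', prepend. Next row=LF[2]=3
  step 6: row=3, L[3]='z', prepend. Next row=LF[3]=5
Reversed output: zebra$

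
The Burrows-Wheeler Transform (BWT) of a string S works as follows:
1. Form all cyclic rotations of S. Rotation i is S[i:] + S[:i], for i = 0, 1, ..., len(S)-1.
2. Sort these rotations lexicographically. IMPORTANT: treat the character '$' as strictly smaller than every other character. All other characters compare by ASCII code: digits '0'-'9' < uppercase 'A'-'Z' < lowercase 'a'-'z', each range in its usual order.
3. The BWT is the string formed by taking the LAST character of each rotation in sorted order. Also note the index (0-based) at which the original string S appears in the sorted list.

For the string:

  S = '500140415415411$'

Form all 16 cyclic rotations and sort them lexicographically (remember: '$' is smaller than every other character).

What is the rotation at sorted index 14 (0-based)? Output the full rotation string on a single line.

Answer: 5411$50014041541

Derivation:
All 16 rotations (rotation i = S[i:]+S[:i]):
  rot[0] = 500140415415411$
  rot[1] = 00140415415411$5
  rot[2] = 0140415415411$50
  rot[3] = 140415415411$500
  rot[4] = 40415415411$5001
  rot[5] = 0415415411$50014
  rot[6] = 415415411$500140
  rot[7] = 15415411$5001404
  rot[8] = 5415411$50014041
  rot[9] = 415411$500140415
  rot[10] = 15411$5001404154
  rot[11] = 5411$50014041541
  rot[12] = 411$500140415415
  rot[13] = 11$5001404154154
  rot[14] = 1$50014041541541
  rot[15] = $500140415415411
Sorted (with $ < everything):
  sorted[0] = $500140415415411
  sorted[1] = 00140415415411$5
  sorted[2] = 0140415415411$50
  sorted[3] = 0415415411$50014
  sorted[4] = 1$50014041541541
  sorted[5] = 11$5001404154154
  sorted[6] = 140415415411$500
  sorted[7] = 15411$5001404154
  sorted[8] = 15415411$5001404
  sorted[9] = 40415415411$5001
  sorted[10] = 411$500140415415
  sorted[11] = 415411$500140415
  sorted[12] = 415415411$500140
  sorted[13] = 500140415415411$
  sorted[14] = 5411$50014041541
  sorted[15] = 5415411$50014041
sorted[14] = 5411$50014041541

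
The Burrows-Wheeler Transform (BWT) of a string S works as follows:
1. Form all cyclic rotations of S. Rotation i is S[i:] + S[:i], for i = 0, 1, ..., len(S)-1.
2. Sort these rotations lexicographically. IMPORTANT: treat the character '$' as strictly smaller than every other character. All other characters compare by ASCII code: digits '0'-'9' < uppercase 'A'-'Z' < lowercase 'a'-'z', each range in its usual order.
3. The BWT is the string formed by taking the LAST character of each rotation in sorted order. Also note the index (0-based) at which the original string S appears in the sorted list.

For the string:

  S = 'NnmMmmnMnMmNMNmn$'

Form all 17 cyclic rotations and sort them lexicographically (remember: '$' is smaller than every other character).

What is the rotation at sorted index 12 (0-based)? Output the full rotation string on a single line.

All 17 rotations (rotation i = S[i:]+S[:i]):
  rot[0] = NnmMmmnMnMmNMNmn$
  rot[1] = nmMmmnMnMmNMNmn$N
  rot[2] = mMmmnMnMmNMNmn$Nn
  rot[3] = MmmnMnMmNMNmn$Nnm
  rot[4] = mmnMnMmNMNmn$NnmM
  rot[5] = mnMnMmNMNmn$NnmMm
  rot[6] = nMnMmNMNmn$NnmMmm
  rot[7] = MnMmNMNmn$NnmMmmn
  rot[8] = nMmNMNmn$NnmMmmnM
  rot[9] = MmNMNmn$NnmMmmnMn
  rot[10] = mNMNmn$NnmMmmnMnM
  rot[11] = NMNmn$NnmMmmnMnMm
  rot[12] = MNmn$NnmMmmnMnMmN
  rot[13] = Nmn$NnmMmmnMnMmNM
  rot[14] = mn$NnmMmmnMnMmNMN
  rot[15] = n$NnmMmmnMnMmNMNm
  rot[16] = $NnmMmmnMnMmNMNmn
Sorted (with $ < everything):
  sorted[0] = $NnmMmmnMnMmNMNmn
  sorted[1] = MNmn$NnmMmmnMnMmN
  sorted[2] = MmNMNmn$NnmMmmnMn
  sorted[3] = MmmnMnMmNMNmn$Nnm
  sorted[4] = MnMmNMNmn$NnmMmmn
  sorted[5] = NMNmn$NnmMmmnMnMm
  sorted[6] = Nmn$NnmMmmnMnMmNM
  sorted[7] = NnmMmmnMnMmNMNmn$
  sorted[8] = mMmmnMnMmNMNmn$Nn
  sorted[9] = mNMNmn$NnmMmmnMnM
  sorted[10] = mmnMnMmNMNmn$NnmM
  sorted[11] = mn$NnmMmmnMnMmNMN
  sorted[12] = mnMnMmNMNmn$NnmMm
  sorted[13] = n$NnmMmmnMnMmNMNm
  sorted[14] = nMmNMNmn$NnmMmmnM
  sorted[15] = nMnMmNMNmn$NnmMmm
  sorted[16] = nmMmmnMnMmNMNmn$N
sorted[12] = mnMnMmNMNmn$NnmMm

Answer: mnMnMmNMNmn$NnmMm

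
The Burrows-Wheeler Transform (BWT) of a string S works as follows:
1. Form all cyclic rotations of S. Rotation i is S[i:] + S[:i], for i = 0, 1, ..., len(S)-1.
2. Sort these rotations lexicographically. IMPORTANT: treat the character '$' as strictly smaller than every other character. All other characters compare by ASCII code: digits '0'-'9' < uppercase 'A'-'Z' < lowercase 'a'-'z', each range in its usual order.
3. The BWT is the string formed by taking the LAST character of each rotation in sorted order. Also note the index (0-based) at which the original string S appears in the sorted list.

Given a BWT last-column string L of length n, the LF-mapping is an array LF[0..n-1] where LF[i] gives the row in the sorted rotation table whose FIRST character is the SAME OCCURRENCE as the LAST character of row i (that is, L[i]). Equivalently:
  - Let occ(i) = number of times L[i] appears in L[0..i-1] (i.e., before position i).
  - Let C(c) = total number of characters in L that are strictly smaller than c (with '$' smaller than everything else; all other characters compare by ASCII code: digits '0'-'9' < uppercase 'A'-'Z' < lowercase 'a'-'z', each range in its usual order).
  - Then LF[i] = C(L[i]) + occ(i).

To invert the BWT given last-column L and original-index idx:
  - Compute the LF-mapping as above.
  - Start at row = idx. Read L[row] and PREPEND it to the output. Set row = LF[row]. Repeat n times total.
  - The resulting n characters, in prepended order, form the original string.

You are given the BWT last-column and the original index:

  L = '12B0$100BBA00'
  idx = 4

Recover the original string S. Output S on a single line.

Answer: 0B20010BAB01$

Derivation:
LF mapping: 6 8 10 1 0 7 2 3 11 12 9 4 5
Walk LF starting at row 4, prepending L[row]:
  step 1: row=4, L[4]='$', prepend. Next row=LF[4]=0
  step 2: row=0, L[0]='1', prepend. Next row=LF[0]=6
  step 3: row=6, L[6]='0', prepend. Next row=LF[6]=2
  step 4: row=2, L[2]='B', prepend. Next row=LF[2]=10
  step 5: row=10, L[10]='A', prepend. Next row=LF[10]=9
  step 6: row=9, L[9]='B', prepend. Next row=LF[9]=12
  step 7: row=12, L[12]='0', prepend. Next row=LF[12]=5
  step 8: row=5, L[5]='1', prepend. Next row=LF[5]=7
  step 9: row=7, L[7]='0', prepend. Next row=LF[7]=3
  step 10: row=3, L[3]='0', prepend. Next row=LF[3]=1
  step 11: row=1, L[1]='2', prepend. Next row=LF[1]=8
  step 12: row=8, L[8]='B', prepend. Next row=LF[8]=11
  step 13: row=11, L[11]='0', prepend. Next row=LF[11]=4
Reversed output: 0B20010BAB01$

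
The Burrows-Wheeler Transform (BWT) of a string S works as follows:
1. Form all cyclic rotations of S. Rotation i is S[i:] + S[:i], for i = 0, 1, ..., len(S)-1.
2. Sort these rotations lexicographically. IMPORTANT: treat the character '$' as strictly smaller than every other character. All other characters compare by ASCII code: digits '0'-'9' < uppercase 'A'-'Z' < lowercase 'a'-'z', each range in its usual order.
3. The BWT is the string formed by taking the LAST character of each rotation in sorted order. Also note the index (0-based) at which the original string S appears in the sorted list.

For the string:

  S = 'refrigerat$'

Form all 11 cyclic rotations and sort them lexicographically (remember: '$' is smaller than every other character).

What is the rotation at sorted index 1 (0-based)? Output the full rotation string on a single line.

Answer: at$refriger

Derivation:
All 11 rotations (rotation i = S[i:]+S[:i]):
  rot[0] = refrigerat$
  rot[1] = efrigerat$r
  rot[2] = frigerat$re
  rot[3] = rigerat$ref
  rot[4] = igerat$refr
  rot[5] = gerat$refri
  rot[6] = erat$refrig
  rot[7] = rat$refrige
  rot[8] = at$refriger
  rot[9] = t$refrigera
  rot[10] = $refrigerat
Sorted (with $ < everything):
  sorted[0] = $refrigerat
  sorted[1] = at$refriger
  sorted[2] = efrigerat$r
  sorted[3] = erat$refrig
  sorted[4] = frigerat$re
  sorted[5] = gerat$refri
  sorted[6] = igerat$refr
  sorted[7] = rat$refrige
  sorted[8] = refrigerat$
  sorted[9] = rigerat$ref
  sorted[10] = t$refrigera
sorted[1] = at$refriger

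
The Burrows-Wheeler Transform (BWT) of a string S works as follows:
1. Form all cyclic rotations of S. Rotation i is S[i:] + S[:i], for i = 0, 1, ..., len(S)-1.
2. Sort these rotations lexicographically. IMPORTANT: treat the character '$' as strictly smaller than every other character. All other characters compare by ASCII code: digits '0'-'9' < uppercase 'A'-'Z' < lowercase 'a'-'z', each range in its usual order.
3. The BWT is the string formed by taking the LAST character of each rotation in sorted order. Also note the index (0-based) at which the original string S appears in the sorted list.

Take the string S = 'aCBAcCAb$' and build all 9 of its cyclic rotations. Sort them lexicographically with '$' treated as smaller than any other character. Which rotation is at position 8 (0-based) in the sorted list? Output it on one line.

All 9 rotations (rotation i = S[i:]+S[:i]):
  rot[0] = aCBAcCAb$
  rot[1] = CBAcCAb$a
  rot[2] = BAcCAb$aC
  rot[3] = AcCAb$aCB
  rot[4] = cCAb$aCBA
  rot[5] = CAb$aCBAc
  rot[6] = Ab$aCBAcC
  rot[7] = b$aCBAcCA
  rot[8] = $aCBAcCAb
Sorted (with $ < everything):
  sorted[0] = $aCBAcCAb
  sorted[1] = Ab$aCBAcC
  sorted[2] = AcCAb$aCB
  sorted[3] = BAcCAb$aC
  sorted[4] = CAb$aCBAc
  sorted[5] = CBAcCAb$a
  sorted[6] = aCBAcCAb$
  sorted[7] = b$aCBAcCA
  sorted[8] = cCAb$aCBA
sorted[8] = cCAb$aCBA

Answer: cCAb$aCBA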